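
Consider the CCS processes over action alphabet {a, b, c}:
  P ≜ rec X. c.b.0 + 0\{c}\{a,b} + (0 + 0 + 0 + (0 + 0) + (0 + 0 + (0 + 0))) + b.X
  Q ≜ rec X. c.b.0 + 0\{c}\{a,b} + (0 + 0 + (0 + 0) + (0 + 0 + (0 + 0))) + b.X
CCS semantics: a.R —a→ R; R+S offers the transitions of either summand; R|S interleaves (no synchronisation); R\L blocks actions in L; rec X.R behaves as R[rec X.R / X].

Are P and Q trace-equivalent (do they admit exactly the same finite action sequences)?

P's transition system — 3 states:
  m0 = rec X. c.b.0 + 0\{c}\{a,b} + (0 + 0 + 0 + (0 + 0) + (0 + 0 + (0 + 0))) + b.X :: ··b··> m0, ··c··> m1
  m1 = b.0 :: ··b··> m2
  m2 = 0 :: deadlocked
Q's transition system — 3 states:
  n0 = rec X. c.b.0 + 0\{c}\{a,b} + (0 + 0 + (0 + 0) + (0 + 0 + (0 + 0))) + b.X :: ··b··> n0, ··c··> n1
  n1 = b.0 :: ··b··> n2
  n2 = 0 :: deadlocked
Bisimilarity quotient blocks:
  B0 = {m0, n0}
  B1 = {m1, n1}
  B2 = {m2, n2}
m0 ∈ B0, n0 ∈ B0 → same block
Bisimilar ⇒ trace-equivalent.

YES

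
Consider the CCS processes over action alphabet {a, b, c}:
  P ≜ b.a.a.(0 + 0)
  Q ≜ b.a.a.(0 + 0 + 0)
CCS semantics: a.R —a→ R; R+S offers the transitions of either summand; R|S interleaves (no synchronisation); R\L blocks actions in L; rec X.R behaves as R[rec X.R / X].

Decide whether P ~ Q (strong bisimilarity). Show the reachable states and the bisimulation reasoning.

bisimilar

Reachable graph of P (4 states):
  p0 = b.a.a.(0 + 0) has moves —b→ p1
  p1 = a.a.(0 + 0) has moves —a→ p2
  p2 = a.(0 + 0) has moves —a→ p3
  p3 = 0 + 0 has moves ∅
Reachable graph of Q (4 states):
  q0 = b.a.a.(0 + 0 + 0) has moves —b→ q1
  q1 = a.a.(0 + 0 + 0) has moves —a→ q2
  q2 = a.(0 + 0 + 0) has moves —a→ q3
  q3 = 0 + 0 + 0 has moves ∅
Partition-refinement fixed point:
  B0 = {p0, q0}
  B1 = {p1, q1}
  B2 = {p2, q2}
  B3 = {p3, q3}
p0 ∈ B0, q0 ∈ B0 → same block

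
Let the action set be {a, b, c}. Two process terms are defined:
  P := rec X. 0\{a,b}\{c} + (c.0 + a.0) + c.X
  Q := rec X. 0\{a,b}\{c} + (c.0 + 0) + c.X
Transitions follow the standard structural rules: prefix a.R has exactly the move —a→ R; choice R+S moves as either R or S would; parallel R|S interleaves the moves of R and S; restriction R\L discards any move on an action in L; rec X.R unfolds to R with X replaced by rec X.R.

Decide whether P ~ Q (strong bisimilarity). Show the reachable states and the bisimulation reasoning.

P's transition system — 2 states:
  u0 = rec X. 0\{a,b}\{c} + (c.0 + a.0) + c.X → =a=> u1, =c=> u0, =c=> u1
  u1 = 0 → stopped
Q's transition system — 2 states:
  v0 = rec X. 0\{a,b}\{c} + (c.0 + 0) + c.X → =c=> v0, =c=> v1
  v1 = 0 → stopped
Bisimilarity quotient blocks:
  B0 = {u0}
  B1 = {u1, v1}
  B2 = {v0}
u0 ∈ B0, v0 ∈ B2 → different blocks

P ≁ Q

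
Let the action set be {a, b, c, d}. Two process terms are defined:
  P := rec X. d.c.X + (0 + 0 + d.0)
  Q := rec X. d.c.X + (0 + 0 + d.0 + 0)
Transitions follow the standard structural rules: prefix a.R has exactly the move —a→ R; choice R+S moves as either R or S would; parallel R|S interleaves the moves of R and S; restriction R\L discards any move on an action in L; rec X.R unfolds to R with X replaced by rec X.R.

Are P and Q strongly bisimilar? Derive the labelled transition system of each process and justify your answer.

LTS(P): 3 reachable states
  p0 = rec X. d.c.X + (0 + 0 + d.0) → —d→ p1, —d→ p2
  p1 = 0 → (no moves)
  p2 = c.(rec X. d.c.X + (0 + 0 + d.0)) → —c→ p0
LTS(Q): 3 reachable states
  q0 = rec X. d.c.X + (0 + 0 + d.0 + 0) → —d→ q1, —d→ q2
  q1 = 0 → (no moves)
  q2 = c.(rec X. d.c.X + (0 + 0 + d.0 + 0)) → —c→ q0
Partition-refinement fixed point:
  B0 = {p0, q0}
  B1 = {p2, q2}
  B2 = {p1, q1}
p0 ∈ B0, q0 ∈ B0 → same block

P ~ Q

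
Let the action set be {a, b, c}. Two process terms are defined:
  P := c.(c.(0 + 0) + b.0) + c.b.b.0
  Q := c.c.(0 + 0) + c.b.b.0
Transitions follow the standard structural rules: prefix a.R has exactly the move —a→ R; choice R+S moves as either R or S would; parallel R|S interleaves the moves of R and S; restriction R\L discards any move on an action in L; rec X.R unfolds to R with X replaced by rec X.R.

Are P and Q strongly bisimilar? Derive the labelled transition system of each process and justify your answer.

NO

Reachable graph of P (6 states):
  s0 = c.(c.(0 + 0) + b.0) + c.b.b.0 → --c--▸ s1, --c--▸ s2
  s1 = b.b.0 → --b--▸ s3
  s2 = c.(0 + 0) + b.0 → --b--▸ s4, --c--▸ s5
  s3 = b.0 → --b--▸ s4
  s4 = 0 → deadlocked
  s5 = 0 + 0 → deadlocked
Reachable graph of Q (6 states):
  t0 = c.c.(0 + 0) + c.b.b.0 → --c--▸ t1, --c--▸ t2
  t1 = b.b.0 → --b--▸ t3
  t2 = c.(0 + 0) → --c--▸ t4
  t3 = b.0 → --b--▸ t5
  t4 = 0 + 0 → deadlocked
  t5 = 0 → deadlocked
Partition-refinement fixed point:
  B0 = {s0}
  B1 = {s1, t1}
  B2 = {s3, t3}
  B3 = {s4, s5, t4, t5}
  B4 = {s2}
  B5 = {t0}
  B6 = {t2}
s0 ∈ B0, t0 ∈ B5 → different blocks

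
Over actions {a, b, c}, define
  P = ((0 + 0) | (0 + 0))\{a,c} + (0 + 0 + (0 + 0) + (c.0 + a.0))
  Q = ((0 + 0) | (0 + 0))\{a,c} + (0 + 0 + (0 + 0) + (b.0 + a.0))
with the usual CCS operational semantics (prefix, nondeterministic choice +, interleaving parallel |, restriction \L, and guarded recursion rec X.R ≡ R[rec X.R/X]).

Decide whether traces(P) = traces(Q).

trace-distinct — witness ⟨c⟩

P's transition system — 2 states:
  s0 = ((0 + 0) | (0 + 0))\{a,c} + (0 + 0 + (0 + 0) + (c.0 + a.0)) → -a-> s1, -c-> s1
  s1 = 0 → (no moves)
Q's transition system — 2 states:
  t0 = ((0 + 0) | (0 + 0))\{a,c} + (0 + 0 + (0 + 0) + (b.0 + a.0)) → -a-> t1, -b-> t1
  t1 = 0 → (no moves)
Executing c from P (initial set {s0}):
  [1] c ⇒ {s1}
  ✓ P
Executing c from Q (initial set {t0}):
  [1] c ⇒ ∅  — Q cannot continue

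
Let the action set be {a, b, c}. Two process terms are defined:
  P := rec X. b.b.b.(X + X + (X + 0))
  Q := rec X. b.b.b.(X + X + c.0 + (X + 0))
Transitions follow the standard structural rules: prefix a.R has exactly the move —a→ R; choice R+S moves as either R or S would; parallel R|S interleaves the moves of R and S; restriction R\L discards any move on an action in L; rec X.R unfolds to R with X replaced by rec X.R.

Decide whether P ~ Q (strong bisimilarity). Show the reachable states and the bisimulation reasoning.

NO

Reachable graph of P (4 states):
  u0 = rec X. b.b.b.(X + X + (X + 0)) | —b→ u1
  u1 = b.b.((rec X. b.b.b.(X + X + (X + 0))) + (rec X. b.b.b.(X + X + (X + 0))) + ((rec X. b.b.b.(X + X + (X + 0))) + 0)) | —b→ u2
  u2 = b.((rec X. b.b.b.(X + X + (X + 0))) + (rec X. b.b.b.(X + X + (X + 0))) + ((rec X. b.b.b.(X + X + (X + 0))) + 0)) | —b→ u3
  u3 = (rec X. b.b.b.(X + X + (X + 0))) + (rec X. b.b.b.(X + X + (X + 0))) + ((rec X. b.b.b.(X + X + (X + 0))) + 0) | —b→ u1
Reachable graph of Q (5 states):
  v0 = rec X. b.b.b.(X + X + c.0 + (X + 0)) | —b→ v1
  v1 = b.b.((rec X. b.b.b.(X + X + c.0 + (X + 0))) + (rec X. b.b.b.(X + X + c.0 + (X + 0))) + c.0 + ((rec X. b.b.b.(X + X + c.0 + (X + 0))) + 0)) | —b→ v2
  v2 = b.((rec X. b.b.b.(X + X + c.0 + (X + 0))) + (rec X. b.b.b.(X + X + c.0 + (X + 0))) + c.0 + ((rec X. b.b.b.(X + X + c.0 + (X + 0))) + 0)) | —b→ v3
  v3 = (rec X. b.b.b.(X + X + c.0 + (X + 0))) + (rec X. b.b.b.(X + X + c.0 + (X + 0))) + c.0 + ((rec X. b.b.b.(X + X + c.0 + (X + 0))) + 0) | —b→ v1, —c→ v4
  v4 = 0 | deadlocked
Coarsest stable partition (strong bisimilarity classes):
  B0 = {u0, u1, u2, u3}
  B1 = {v0}
  B2 = {v1}
  B3 = {v2}
  B4 = {v3}
  B5 = {v4}
u0 ∈ B0, v0 ∈ B1 → different blocks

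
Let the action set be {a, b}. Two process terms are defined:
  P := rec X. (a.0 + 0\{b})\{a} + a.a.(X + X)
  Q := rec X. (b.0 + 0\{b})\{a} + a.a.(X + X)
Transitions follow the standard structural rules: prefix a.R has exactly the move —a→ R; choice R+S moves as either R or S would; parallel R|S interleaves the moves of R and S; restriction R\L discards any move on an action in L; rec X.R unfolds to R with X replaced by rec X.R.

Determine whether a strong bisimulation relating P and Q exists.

P's transition system — 3 states:
  s0 = rec X. (a.0 + 0\{b})\{a} + a.a.(X + X) :: —a→ s1
  s1 = a.((rec X. (a.0 + 0\{b})\{a} + a.a.(X + X)) + (rec X. (a.0 + 0\{b})\{a} + a.a.(X + X))) :: —a→ s2
  s2 = (rec X. (a.0 + 0\{b})\{a} + a.a.(X + X)) + (rec X. (a.0 + 0\{b})\{a} + a.a.(X + X)) :: —a→ s1
Q's transition system — 4 states:
  t0 = rec X. (b.0 + 0\{b})\{a} + a.a.(X + X) :: —a→ t1, —b→ t2
  t1 = a.((rec X. (b.0 + 0\{b})\{a} + a.a.(X + X)) + (rec X. (b.0 + 0\{b})\{a} + a.a.(X + X))) :: —a→ t3
  t2 = 0\{a} :: ·
  t3 = (rec X. (b.0 + 0\{b})\{a} + a.a.(X + X)) + (rec X. (b.0 + 0\{b})\{a} + a.a.(X + X)) :: —a→ t1, —b→ t2
Bisimilarity quotient blocks:
  B0 = {s0, s1, s2}
  B1 = {t0, t3}
  B2 = {t2}
  B3 = {t1}
s0 ∈ B0, t0 ∈ B1 → different blocks

P ≁ Q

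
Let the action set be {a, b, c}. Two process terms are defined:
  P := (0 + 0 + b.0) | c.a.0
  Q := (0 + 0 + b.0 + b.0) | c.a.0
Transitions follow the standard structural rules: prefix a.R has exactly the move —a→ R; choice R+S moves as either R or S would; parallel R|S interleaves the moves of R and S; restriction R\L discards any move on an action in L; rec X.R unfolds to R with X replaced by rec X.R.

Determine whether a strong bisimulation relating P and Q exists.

LTS(P): 6 reachable states
  p0 = (0 + 0 + b.0) | c.a.0 :: --b--▸ p1, --c--▸ p2
  p1 = 0 | c.a.0 :: --c--▸ p3
  p2 = (0 + 0 + b.0) | a.0 :: --a--▸ p4, --b--▸ p3
  p3 = 0 | a.0 :: --a--▸ p5
  p4 = (0 + 0 + b.0) | 0 :: --b--▸ p5
  p5 = 0 | 0 :: deadlocked
LTS(Q): 6 reachable states
  q0 = (0 + 0 + b.0 + b.0) | c.a.0 :: --b--▸ q1, --c--▸ q2
  q1 = 0 | c.a.0 :: --c--▸ q3
  q2 = (0 + 0 + b.0 + b.0) | a.0 :: --a--▸ q4, --b--▸ q3
  q3 = 0 | a.0 :: --a--▸ q5
  q4 = (0 + 0 + b.0 + b.0) | 0 :: --b--▸ q5
  q5 = 0 | 0 :: deadlocked
Partition-refinement fixed point:
  B0 = {p0, q0}
  B1 = {p1, q1}
  B2 = {p3, q3}
  B3 = {p5, q5}
  B4 = {p2, q2}
  B5 = {p4, q4}
p0 ∈ B0, q0 ∈ B0 → same block

YES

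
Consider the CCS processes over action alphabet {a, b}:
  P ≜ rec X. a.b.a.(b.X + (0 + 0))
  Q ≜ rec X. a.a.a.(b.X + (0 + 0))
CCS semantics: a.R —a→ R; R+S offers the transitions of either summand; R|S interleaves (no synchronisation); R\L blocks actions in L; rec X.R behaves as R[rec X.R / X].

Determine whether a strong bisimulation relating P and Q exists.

LTS(P): 4 reachable states
  s0 = rec X. a.b.a.(b.X + (0 + 0)) has moves -a-> s1
  s1 = b.a.(b.(rec X. a.b.a.(b.X + (0 + 0))) + (0 + 0)) has moves -b-> s2
  s2 = a.(b.(rec X. a.b.a.(b.X + (0 + 0))) + (0 + 0)) has moves -a-> s3
  s3 = b.(rec X. a.b.a.(b.X + (0 + 0))) + (0 + 0) has moves -b-> s0
LTS(Q): 4 reachable states
  t0 = rec X. a.a.a.(b.X + (0 + 0)) has moves -a-> t1
  t1 = a.a.(b.(rec X. a.a.a.(b.X + (0 + 0))) + (0 + 0)) has moves -a-> t2
  t2 = a.(b.(rec X. a.a.a.(b.X + (0 + 0))) + (0 + 0)) has moves -a-> t3
  t3 = b.(rec X. a.a.a.(b.X + (0 + 0))) + (0 + 0) has moves -b-> t0
Coarsest stable partition (strong bisimilarity classes):
  B0 = {s0, s2}
  B1 = {s1, s3}
  B2 = {t0}
  B3 = {t1}
  B4 = {t2}
  B5 = {t3}
s0 ∈ B0, t0 ∈ B2 → different blocks

NO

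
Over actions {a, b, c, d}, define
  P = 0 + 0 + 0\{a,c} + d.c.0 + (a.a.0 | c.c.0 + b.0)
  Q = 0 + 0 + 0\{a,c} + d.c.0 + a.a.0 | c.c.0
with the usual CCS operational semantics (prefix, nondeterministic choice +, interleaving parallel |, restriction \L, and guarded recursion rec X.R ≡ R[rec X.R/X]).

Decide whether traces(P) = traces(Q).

P's transition system — 11 states:
  m0 = 0 + 0 + 0\{a,c} + d.c.0 + (a.a.0 | c.c.0 + b.0) | =a=> m1, =b=> m2, =c=> m3, =d=> m4
  m1 = a.0 | c.c.0 | =a=> m5, =c=> m6
  m2 = 0 | ·
  m3 = a.a.0 | c.0 | =a=> m6, =c=> m7
  m4 = c.0 | =c=> m2
  m5 = 0 | c.c.0 | =c=> m8
  m6 = a.0 | c.0 | =a=> m8, =c=> m9
  m7 = a.a.0 | 0 | =a=> m9
  m8 = 0 | c.0 | =c=> m10
  m9 = a.0 | 0 | =a=> m10
  m10 = 0 | 0 | ·
Q's transition system — 11 states:
  n0 = 0 + 0 + 0\{a,c} + d.c.0 + a.a.0 | c.c.0 | =a=> n1, =c=> n2, =d=> n3
  n1 = a.0 | c.c.0 | =a=> n4, =c=> n5
  n2 = a.a.0 | c.0 | =a=> n5, =c=> n6
  n3 = c.0 | =c=> n7
  n4 = 0 | c.c.0 | =c=> n8
  n5 = a.0 | c.0 | =a=> n8, =c=> n9
  n6 = a.a.0 | 0 | =a=> n9
  n7 = 0 | ·
  n8 = 0 | c.0 | =c=> n10
  n9 = a.0 | 0 | =a=> n10
  n10 = 0 | 0 | ·
Run σ = ⟨b⟩ on P: start {m0}
  [1] b ⇒ {m2}
  ✓ P
Run σ = ⟨b⟩ on Q: start {n0}
  [1] b ⇒ no successor for Q

NO — witness ⟨b⟩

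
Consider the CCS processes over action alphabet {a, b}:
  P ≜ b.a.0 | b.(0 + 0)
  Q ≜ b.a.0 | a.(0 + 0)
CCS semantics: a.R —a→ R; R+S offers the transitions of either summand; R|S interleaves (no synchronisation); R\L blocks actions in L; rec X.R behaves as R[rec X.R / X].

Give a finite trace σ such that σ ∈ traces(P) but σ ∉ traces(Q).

Reachable graph of P (6 states):
  u0 = b.a.0 | b.(0 + 0) ⊢ --b--▸ u1, --b--▸ u2
  u1 = a.0 | b.(0 + 0) ⊢ --a--▸ u3, --b--▸ u4
  u2 = b.a.0 | (0 + 0) ⊢ --b--▸ u4
  u3 = 0 | b.(0 + 0) ⊢ --b--▸ u5
  u4 = a.0 | (0 + 0) ⊢ --a--▸ u5
  u5 = 0 | (0 + 0) ⊢ ·
Reachable graph of Q (6 states):
  v0 = b.a.0 | a.(0 + 0) ⊢ --a--▸ v1, --b--▸ v2
  v1 = b.a.0 | (0 + 0) ⊢ --b--▸ v3
  v2 = a.0 | a.(0 + 0) ⊢ --a--▸ v3, --a--▸ v4
  v3 = a.0 | (0 + 0) ⊢ --a--▸ v5
  v4 = 0 | a.(0 + 0) ⊢ --a--▸ v5
  v5 = 0 | (0 + 0) ⊢ ·
Run σ = ⟨bb⟩ on P: start {u0}
  after b @ step 1: {u1, u2}
  after b @ step 2: {u4}
  — P admits the full trace.
Run σ = ⟨bb⟩ on Q: start {v0}
  after b @ step 1: {v2}
  after b @ step 2: no successor for Q

bb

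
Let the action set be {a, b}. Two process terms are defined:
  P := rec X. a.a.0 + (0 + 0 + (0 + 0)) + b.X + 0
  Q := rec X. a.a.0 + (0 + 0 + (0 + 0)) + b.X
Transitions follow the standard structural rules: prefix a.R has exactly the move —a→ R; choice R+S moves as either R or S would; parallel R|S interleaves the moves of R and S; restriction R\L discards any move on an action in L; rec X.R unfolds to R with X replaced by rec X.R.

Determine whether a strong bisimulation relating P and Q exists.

YES

LTS(P): 3 reachable states
  u0 = rec X. a.a.0 + (0 + 0 + (0 + 0)) + b.X + 0 ⊢ --a--▸ u1, --b--▸ u0
  u1 = a.0 ⊢ --a--▸ u2
  u2 = 0 ⊢ (no moves)
LTS(Q): 3 reachable states
  v0 = rec X. a.a.0 + (0 + 0 + (0 + 0)) + b.X ⊢ --a--▸ v1, --b--▸ v0
  v1 = a.0 ⊢ --a--▸ v2
  v2 = 0 ⊢ (no moves)
Partition-refinement fixed point:
  B0 = {u0, v0}
  B1 = {u1, v1}
  B2 = {u2, v2}
u0 ∈ B0, v0 ∈ B0 → same block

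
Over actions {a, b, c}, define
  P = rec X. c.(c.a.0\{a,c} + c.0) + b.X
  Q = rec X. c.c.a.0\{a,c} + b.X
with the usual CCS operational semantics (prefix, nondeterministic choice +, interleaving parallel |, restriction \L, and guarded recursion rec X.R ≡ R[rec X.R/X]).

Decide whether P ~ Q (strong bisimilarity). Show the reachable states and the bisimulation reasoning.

not bisimilar

Reachable graph of P (5 states):
  u0 = rec X. c.(c.a.0\{a,c} + c.0) + b.X | --b--▸ u0, --c--▸ u1
  u1 = c.a.0\{a,c} + c.0 | --c--▸ u2, --c--▸ u3
  u2 = 0 | ·
  u3 = a.0\{a,c} | --a--▸ u4
  u4 = 0\{a,c} | ·
Reachable graph of Q (4 states):
  v0 = rec X. c.c.a.0\{a,c} + b.X | --b--▸ v0, --c--▸ v1
  v1 = c.a.0\{a,c} | --c--▸ v2
  v2 = a.0\{a,c} | --a--▸ v3
  v3 = 0\{a,c} | ·
Coarsest stable partition (strong bisimilarity classes):
  B0 = {u0}
  B1 = {u1}
  B2 = {u3, v2}
  B3 = {u2, u4, v3}
  B4 = {v0}
  B5 = {v1}
u0 ∈ B0, v0 ∈ B4 → different blocks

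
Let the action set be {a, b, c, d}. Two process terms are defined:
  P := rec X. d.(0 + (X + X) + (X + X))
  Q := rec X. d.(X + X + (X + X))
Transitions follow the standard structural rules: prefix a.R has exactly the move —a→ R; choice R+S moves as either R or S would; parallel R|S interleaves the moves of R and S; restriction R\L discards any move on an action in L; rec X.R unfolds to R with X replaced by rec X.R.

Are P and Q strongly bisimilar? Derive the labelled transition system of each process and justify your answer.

P ~ Q

P's transition system — 2 states:
  p0 = rec X. d.(0 + (X + X) + (X + X)) :: =d=> p1
  p1 = 0 + ((rec X. d.(0 + (X + X) + (X + X))) + (rec X. d.(0 + (X + X) + (X + X)))) + ((rec X. d.(0 + (X + X) + (X + X))) + (rec X. d.(0 + (X + X) + (X + X)))) :: =d=> p1
Q's transition system — 2 states:
  q0 = rec X. d.(X + X + (X + X)) :: =d=> q1
  q1 = (rec X. d.(X + X + (X + X))) + (rec X. d.(X + X + (X + X))) + ((rec X. d.(X + X + (X + X))) + (rec X. d.(X + X + (X + X)))) :: =d=> q1
Coarsest stable partition (strong bisimilarity classes):
  B0 = {p0, p1, q0, q1}
p0 ∈ B0, q0 ∈ B0 → same block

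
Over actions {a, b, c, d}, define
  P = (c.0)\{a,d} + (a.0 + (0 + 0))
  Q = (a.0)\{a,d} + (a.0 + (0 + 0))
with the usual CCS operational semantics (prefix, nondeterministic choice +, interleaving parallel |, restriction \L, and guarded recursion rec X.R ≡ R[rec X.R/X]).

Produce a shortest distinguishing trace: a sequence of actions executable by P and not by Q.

c

P's transition system — 3 states:
  u0 = (c.0)\{a,d} + (a.0 + (0 + 0)) → =a=> u1, =c=> u2
  u1 = 0 → ∅
  u2 = 0\{a,d} → ∅
Q's transition system — 2 states:
  v0 = (a.0)\{a,d} + (a.0 + (0 + 0)) → =a=> v1
  v1 = 0 → ∅
Run σ = ⟨c⟩ on P: start {u0}
  [1] c ⇒ {u2}
  P completes σ.
Run σ = ⟨c⟩ on Q: start {v0}
  [1] c ⇒ ∅ (Q stuck)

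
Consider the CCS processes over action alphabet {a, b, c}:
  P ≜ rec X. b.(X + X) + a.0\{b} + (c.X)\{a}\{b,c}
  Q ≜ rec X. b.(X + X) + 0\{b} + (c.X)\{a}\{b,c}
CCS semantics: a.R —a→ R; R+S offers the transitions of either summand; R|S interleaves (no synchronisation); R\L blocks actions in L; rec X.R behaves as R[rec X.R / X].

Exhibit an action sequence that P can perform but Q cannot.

Reachable graph of P (3 states):
  s0 = rec X. b.(X + X) + a.0\{b} + (c.X)\{a}\{b,c} ⊢ --a--▸ s1, --b--▸ s2
  s1 = 0\{b} ⊢ deadlocked
  s2 = (rec X. b.(X + X) + a.0\{b} + (c.X)\{a}\{b,c}) + (rec X. b.(X + X) + a.0\{b} + (c.X)\{a}\{b,c}) ⊢ --a--▸ s1, --b--▸ s2
Reachable graph of Q (2 states):
  t0 = rec X. b.(X + X) + 0\{b} + (c.X)\{a}\{b,c} ⊢ --b--▸ t1
  t1 = (rec X. b.(X + X) + 0\{b} + (c.X)\{a}\{b,c}) + (rec X. b.(X + X) + 0\{b} + (c.X)\{a}\{b,c}) ⊢ --b--▸ t1
Run σ = ⟨a⟩ on P: start {s0}
  [1] a ⇒ {s1}
  — P admits the full trace.
Run σ = ⟨a⟩ on Q: start {t0}
  [1] a ⇒ no successor for Q

a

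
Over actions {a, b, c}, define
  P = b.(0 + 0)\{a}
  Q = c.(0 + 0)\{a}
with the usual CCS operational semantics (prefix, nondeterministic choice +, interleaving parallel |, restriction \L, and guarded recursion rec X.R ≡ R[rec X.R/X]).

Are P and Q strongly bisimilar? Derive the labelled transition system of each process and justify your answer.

P's transition system — 2 states:
  p0 = b.(0 + 0)\{a} :: =b=> p1
  p1 = (0 + 0)\{a} :: deadlocked
Q's transition system — 2 states:
  q0 = c.(0 + 0)\{a} :: =c=> q1
  q1 = (0 + 0)\{a} :: deadlocked
Bisimilarity quotient blocks:
  B0 = {p0}
  B1 = {p1, q1}
  B2 = {q0}
p0 ∈ B0, q0 ∈ B2 → different blocks

NO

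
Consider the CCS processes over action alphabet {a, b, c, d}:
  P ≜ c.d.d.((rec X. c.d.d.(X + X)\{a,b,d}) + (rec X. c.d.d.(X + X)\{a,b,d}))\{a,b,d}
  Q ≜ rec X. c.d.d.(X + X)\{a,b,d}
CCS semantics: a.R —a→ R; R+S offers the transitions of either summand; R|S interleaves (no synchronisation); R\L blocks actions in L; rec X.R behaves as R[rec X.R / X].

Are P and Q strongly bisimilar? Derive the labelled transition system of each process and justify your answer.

P's transition system — 5 states:
  m0 = c.d.d.((rec X. c.d.d.(X + X)\{a,b,d}) + (rec X. c.d.d.(X + X)\{a,b,d}))\{a,b,d} → -c-> m1
  m1 = d.d.((rec X. c.d.d.(X + X)\{a,b,d}) + (rec X. c.d.d.(X + X)\{a,b,d}))\{a,b,d} → -d-> m2
  m2 = d.((rec X. c.d.d.(X + X)\{a,b,d}) + (rec X. c.d.d.(X + X)\{a,b,d}))\{a,b,d} → -d-> m3
  m3 = ((rec X. c.d.d.(X + X)\{a,b,d}) + (rec X. c.d.d.(X + X)\{a,b,d}))\{a,b,d} → -c-> m4
  m4 = (d.d.((rec X. c.d.d.(X + X)\{a,b,d}) + (rec X. c.d.d.(X + X)\{a,b,d}))\{a,b,d})\{a,b,d} → ·
Q's transition system — 5 states:
  n0 = rec X. c.d.d.(X + X)\{a,b,d} → -c-> n1
  n1 = d.d.((rec X. c.d.d.(X + X)\{a,b,d}) + (rec X. c.d.d.(X + X)\{a,b,d}))\{a,b,d} → -d-> n2
  n2 = d.((rec X. c.d.d.(X + X)\{a,b,d}) + (rec X. c.d.d.(X + X)\{a,b,d}))\{a,b,d} → -d-> n3
  n3 = ((rec X. c.d.d.(X + X)\{a,b,d}) + (rec X. c.d.d.(X + X)\{a,b,d}))\{a,b,d} → -c-> n4
  n4 = (d.d.((rec X. c.d.d.(X + X)\{a,b,d}) + (rec X. c.d.d.(X + X)\{a,b,d}))\{a,b,d})\{a,b,d} → ·
Bisimilarity quotient blocks:
  B0 = {m0, n0}
  B1 = {m1, n1}
  B2 = {m2, n2}
  B3 = {m3, n3}
  B4 = {m4, n4}
m0 ∈ B0, n0 ∈ B0 → same block

P ~ Q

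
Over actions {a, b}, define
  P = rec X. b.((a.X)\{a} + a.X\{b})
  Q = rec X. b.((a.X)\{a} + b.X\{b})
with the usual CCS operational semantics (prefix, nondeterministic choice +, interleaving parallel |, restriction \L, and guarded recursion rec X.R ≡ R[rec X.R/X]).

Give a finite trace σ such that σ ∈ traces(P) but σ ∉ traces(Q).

ba

P's transition system — 3 states:
  m0 = rec X. b.((a.X)\{a} + a.X\{b}) | -b-> m1
  m1 = (a.(rec X. b.((a.X)\{a} + a.X\{b})))\{a} + a.(rec X. b.((a.X)\{a} + a.X\{b}))\{b} | -a-> m2
  m2 = (rec X. b.((a.X)\{a} + a.X\{b}))\{b} | ∅
Q's transition system — 3 states:
  n0 = rec X. b.((a.X)\{a} + b.X\{b}) | -b-> n1
  n1 = (a.(rec X. b.((a.X)\{a} + b.X\{b})))\{a} + b.(rec X. b.((a.X)\{a} + b.X\{b}))\{b} | -b-> n2
  n2 = (rec X. b.((a.X)\{a} + b.X\{b}))\{b} | ∅
Executing ba from P (initial set {m0}):
  [1] b ⇒ {m1}
  [2] a ⇒ {m2}
  ✓ P
Executing ba from Q (initial set {n0}):
  [1] b ⇒ {n1}
  [2] a ⇒ ∅  — Q cannot continue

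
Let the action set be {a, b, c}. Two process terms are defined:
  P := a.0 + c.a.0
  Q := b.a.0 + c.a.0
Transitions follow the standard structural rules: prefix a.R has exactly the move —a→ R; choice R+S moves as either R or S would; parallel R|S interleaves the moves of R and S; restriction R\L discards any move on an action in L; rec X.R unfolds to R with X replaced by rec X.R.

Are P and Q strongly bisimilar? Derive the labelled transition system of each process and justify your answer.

P's transition system — 3 states:
  p0 = a.0 + c.a.0 ⊢ --a--▸ p1, --c--▸ p2
  p1 = 0 ⊢ deadlocked
  p2 = a.0 ⊢ --a--▸ p1
Q's transition system — 3 states:
  q0 = b.a.0 + c.a.0 ⊢ --b--▸ q1, --c--▸ q1
  q1 = a.0 ⊢ --a--▸ q2
  q2 = 0 ⊢ deadlocked
Coarsest stable partition (strong bisimilarity classes):
  B0 = {p0}
  B1 = {p1, q2}
  B2 = {p2, q1}
  B3 = {q0}
p0 ∈ B0, q0 ∈ B3 → different blocks

P ≁ Q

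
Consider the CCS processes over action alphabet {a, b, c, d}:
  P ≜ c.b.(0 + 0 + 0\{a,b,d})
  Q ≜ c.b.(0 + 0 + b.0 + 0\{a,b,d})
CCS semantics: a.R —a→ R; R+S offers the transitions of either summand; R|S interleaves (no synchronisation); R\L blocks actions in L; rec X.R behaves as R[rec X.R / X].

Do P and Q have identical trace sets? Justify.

LTS(P): 3 reachable states
  p0 = c.b.(0 + 0 + 0\{a,b,d}) has moves —c→ p1
  p1 = b.(0 + 0 + 0\{a,b,d}) has moves —b→ p2
  p2 = 0 + 0 + 0\{a,b,d} has moves deadlocked
LTS(Q): 4 reachable states
  q0 = c.b.(0 + 0 + b.0 + 0\{a,b,d}) has moves —c→ q1
  q1 = b.(0 + 0 + b.0 + 0\{a,b,d}) has moves —b→ q2
  q2 = 0 + 0 + b.0 + 0\{a,b,d} has moves —b→ q3
  q3 = 0 has moves deadlocked
Run σ = ⟨cbb⟩ on Q: start {q0}
  [1] c ⇒ {q1}
  [2] b ⇒ {q2}
  [3] b ⇒ {q3}
  — Q admits the full trace.
Run σ = ⟨cbb⟩ on P: start {p0}
  [1] c ⇒ {p1}
  [2] b ⇒ {p2}
  [3] b ⇒ ∅  — P cannot continue

NO — witness ⟨cbb⟩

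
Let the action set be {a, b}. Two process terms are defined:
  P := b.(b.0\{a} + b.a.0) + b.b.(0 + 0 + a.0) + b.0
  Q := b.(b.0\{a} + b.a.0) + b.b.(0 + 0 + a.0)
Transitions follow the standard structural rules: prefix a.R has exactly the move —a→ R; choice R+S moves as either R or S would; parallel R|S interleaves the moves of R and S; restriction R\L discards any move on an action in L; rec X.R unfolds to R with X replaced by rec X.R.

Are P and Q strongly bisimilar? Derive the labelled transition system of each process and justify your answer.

NO

LTS(P): 7 reachable states
  m0 = b.(b.0\{a} + b.a.0) + b.b.(0 + 0 + a.0) + b.0 ⊢ ··b··> m1, ··b··> m2, ··b··> m3
  m1 = 0 ⊢ deadlocked
  m2 = b.(0 + 0 + a.0) ⊢ ··b··> m4
  m3 = b.0\{a} + b.a.0 ⊢ ··b··> m5, ··b··> m6
  m4 = 0 + 0 + a.0 ⊢ ··a··> m1
  m5 = 0\{a} ⊢ deadlocked
  m6 = a.0 ⊢ ··a··> m1
LTS(Q): 7 reachable states
  n0 = b.(b.0\{a} + b.a.0) + b.b.(0 + 0 + a.0) ⊢ ··b··> n1, ··b··> n2
  n1 = b.(0 + 0 + a.0) ⊢ ··b··> n3
  n2 = b.0\{a} + b.a.0 ⊢ ··b··> n4, ··b··> n5
  n3 = 0 + 0 + a.0 ⊢ ··a··> n6
  n4 = 0\{a} ⊢ deadlocked
  n5 = a.0 ⊢ ··a··> n6
  n6 = 0 ⊢ deadlocked
Coarsest stable partition (strong bisimilarity classes):
  B0 = {m0}
  B1 = {m1, m5, n4, n6}
  B2 = {m2, n1}
  B3 = {m4, m6, n3, n5}
  B4 = {m3, n2}
  B5 = {n0}
m0 ∈ B0, n0 ∈ B5 → different blocks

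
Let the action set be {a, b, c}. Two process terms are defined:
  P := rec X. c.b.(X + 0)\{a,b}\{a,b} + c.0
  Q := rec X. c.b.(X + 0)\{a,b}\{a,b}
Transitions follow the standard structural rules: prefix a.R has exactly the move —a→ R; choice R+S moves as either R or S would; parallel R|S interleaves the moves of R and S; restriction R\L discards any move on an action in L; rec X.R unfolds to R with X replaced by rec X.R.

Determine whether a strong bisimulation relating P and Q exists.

Reachable graph of P (6 states):
  m0 = rec X. c.b.(X + 0)\{a,b}\{a,b} + c.0 → =c=> m1, =c=> m2
  m1 = 0 → (no moves)
  m2 = b.((rec X. c.b.(X + 0)\{a,b}\{a,b} + c.0) + 0)\{a,b}\{a,b} → =b=> m3
  m3 = ((rec X. c.b.(X + 0)\{a,b}\{a,b} + c.0) + 0)\{a,b}\{a,b} → =c=> m4, =c=> m5
  m4 = (b.((rec X. c.b.(X + 0)\{a,b}\{a,b} + c.0) + 0)\{a,b}\{a,b})\{a,b}\{a,b} → (no moves)
  m5 = 0\{a,b}\{a,b} → (no moves)
Reachable graph of Q (4 states):
  n0 = rec X. c.b.(X + 0)\{a,b}\{a,b} → =c=> n1
  n1 = b.((rec X. c.b.(X + 0)\{a,b}\{a,b}) + 0)\{a,b}\{a,b} → =b=> n2
  n2 = ((rec X. c.b.(X + 0)\{a,b}\{a,b}) + 0)\{a,b}\{a,b} → =c=> n3
  n3 = (b.((rec X. c.b.(X + 0)\{a,b}\{a,b}) + 0)\{a,b}\{a,b})\{a,b}\{a,b} → (no moves)
Bisimilarity quotient blocks:
  B0 = {m0}
  B1 = {m2, n1}
  B2 = {m3, n2}
  B3 = {m1, m4, m5, n3}
  B4 = {n0}
m0 ∈ B0, n0 ∈ B4 → different blocks

P ≁ Q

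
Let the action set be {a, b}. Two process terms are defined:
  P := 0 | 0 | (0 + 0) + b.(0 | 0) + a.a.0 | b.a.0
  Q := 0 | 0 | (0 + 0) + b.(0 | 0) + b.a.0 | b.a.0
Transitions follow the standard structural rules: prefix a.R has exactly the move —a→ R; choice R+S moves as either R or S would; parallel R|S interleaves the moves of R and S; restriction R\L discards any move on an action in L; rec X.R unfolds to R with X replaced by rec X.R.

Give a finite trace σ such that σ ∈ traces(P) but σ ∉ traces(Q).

LTS(P): 9 reachable states
  u0 = 0 | 0 | (0 + 0) + b.(0 | 0) + a.a.0 | b.a.0 :: —a→ u1, —b→ u2, —b→ u3
  u1 = a.0 | b.a.0 :: —a→ u4, —b→ u5
  u2 = 0 | 0 :: deadlocked
  u3 = a.a.0 | a.0 :: —a→ u5, —a→ u6
  u4 = 0 | b.a.0 :: —b→ u7
  u5 = a.0 | a.0 :: —a→ u7, —a→ u8
  u6 = a.a.0 | 0 :: —a→ u8
  u7 = 0 | a.0 :: —a→ u2
  u8 = a.0 | 0 :: —a→ u2
LTS(Q): 9 reachable states
  v0 = 0 | 0 | (0 + 0) + b.(0 | 0) + b.a.0 | b.a.0 :: —b→ v1, —b→ v2, —b→ v3
  v1 = 0 | 0 :: deadlocked
  v2 = a.0 | b.a.0 :: —a→ v4, —b→ v5
  v3 = b.a.0 | a.0 :: —a→ v6, —b→ v5
  v4 = 0 | b.a.0 :: —b→ v7
  v5 = a.0 | a.0 :: —a→ v7, —a→ v8
  v6 = b.a.0 | 0 :: —b→ v8
  v7 = 0 | a.0 :: —a→ v1
  v8 = a.0 | 0 :: —a→ v1
Trace ⟨a⟩ through P, begin at {u0}:
  after a @ step 1: {u1}
  — P admits the full trace.
Trace ⟨a⟩ through Q, begin at {v0}:
  after a @ step 1: ∅ (Q stuck)

a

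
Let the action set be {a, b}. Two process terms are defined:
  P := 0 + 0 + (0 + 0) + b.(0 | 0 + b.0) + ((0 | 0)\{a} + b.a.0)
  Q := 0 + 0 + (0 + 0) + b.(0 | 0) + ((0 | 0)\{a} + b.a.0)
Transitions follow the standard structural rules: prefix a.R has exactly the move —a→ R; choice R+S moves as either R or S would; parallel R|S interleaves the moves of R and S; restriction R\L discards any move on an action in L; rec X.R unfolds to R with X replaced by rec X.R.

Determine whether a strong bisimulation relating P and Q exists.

LTS(P): 4 reachable states
  s0 = 0 + 0 + (0 + 0) + b.(0 | 0 + b.0) + ((0 | 0)\{a} + b.a.0) | ··b··> s1, ··b··> s2
  s1 = 0 | 0 + b.0 | ··b··> s3
  s2 = a.0 | ··a··> s3
  s3 = 0 | (no moves)
LTS(Q): 4 reachable states
  t0 = 0 + 0 + (0 + 0) + b.(0 | 0) + ((0 | 0)\{a} + b.a.0) | ··b··> t1, ··b··> t2
  t1 = 0 | 0 | (no moves)
  t2 = a.0 | ··a··> t3
  t3 = 0 | (no moves)
Coarsest stable partition (strong bisimilarity classes):
  B0 = {s0}
  B1 = {s2, t2}
  B2 = {s3, t1, t3}
  B3 = {s1}
  B4 = {t0}
s0 ∈ B0, t0 ∈ B4 → different blocks

not bisimilar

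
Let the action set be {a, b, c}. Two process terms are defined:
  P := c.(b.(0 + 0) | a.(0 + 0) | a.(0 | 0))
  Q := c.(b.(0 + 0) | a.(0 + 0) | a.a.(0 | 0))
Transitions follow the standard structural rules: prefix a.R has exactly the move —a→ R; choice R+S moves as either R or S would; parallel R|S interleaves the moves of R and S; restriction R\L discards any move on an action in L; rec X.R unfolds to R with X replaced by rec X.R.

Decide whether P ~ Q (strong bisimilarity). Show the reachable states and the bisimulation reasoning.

P ≁ Q

P's transition system — 9 states:
  p0 = c.(b.(0 + 0) | a.(0 + 0) | a.(0 | 0)) | -c-> p1
  p1 = b.(0 + 0) | a.(0 + 0) | a.(0 | 0) | -a-> p2, -a-> p3, -b-> p4
  p2 = b.(0 + 0) | (0 + 0) | a.(0 | 0) | -a-> p5, -b-> p6
  p3 = b.(0 + 0) | a.(0 + 0) | (0 | 0) | -a-> p5, -b-> p7
  p4 = (0 + 0) | a.(0 + 0) | a.(0 | 0) | -a-> p6, -a-> p7
  p5 = b.(0 + 0) | (0 + 0) | (0 | 0) | -b-> p8
  p6 = (0 + 0) | (0 + 0) | a.(0 | 0) | -a-> p8
  p7 = (0 + 0) | a.(0 + 0) | (0 | 0) | -a-> p8
  p8 = (0 + 0) | (0 + 0) | (0 | 0) | (no moves)
Q's transition system — 13 states:
  q0 = c.(b.(0 + 0) | a.(0 + 0) | a.a.(0 | 0)) | -c-> q1
  q1 = b.(0 + 0) | a.(0 + 0) | a.a.(0 | 0) | -a-> q2, -a-> q3, -b-> q4
  q2 = b.(0 + 0) | (0 + 0) | a.a.(0 | 0) | -a-> q5, -b-> q6
  q3 = b.(0 + 0) | a.(0 + 0) | a.(0 | 0) | -a-> q5, -a-> q7, -b-> q8
  q4 = (0 + 0) | a.(0 + 0) | a.a.(0 | 0) | -a-> q6, -a-> q8
  q5 = b.(0 + 0) | (0 + 0) | a.(0 | 0) | -a-> q9, -b-> q10
  q6 = (0 + 0) | (0 + 0) | a.a.(0 | 0) | -a-> q10
  q7 = b.(0 + 0) | a.(0 + 0) | (0 | 0) | -a-> q9, -b-> q11
  q8 = (0 + 0) | a.(0 + 0) | a.(0 | 0) | -a-> q10, -a-> q11
  q9 = b.(0 + 0) | (0 + 0) | (0 | 0) | -b-> q12
  q10 = (0 + 0) | (0 + 0) | a.(0 | 0) | -a-> q12
  q11 = (0 + 0) | a.(0 + 0) | (0 | 0) | -a-> q12
  q12 = (0 + 0) | (0 + 0) | (0 | 0) | (no moves)
Coarsest stable partition (strong bisimilarity classes):
  B0 = {p0}
  B1 = {p1, q2, q3}
  B2 = {p2, p3, q5, q7}
  B3 = {p6, p7, q10, q11}
  B4 = {p8, q12}
  B5 = {p5, q9}
  B6 = {p4, q6, q8}
  B7 = {q0}
  B8 = {q1}
  B9 = {q4}
p0 ∈ B0, q0 ∈ B7 → different blocks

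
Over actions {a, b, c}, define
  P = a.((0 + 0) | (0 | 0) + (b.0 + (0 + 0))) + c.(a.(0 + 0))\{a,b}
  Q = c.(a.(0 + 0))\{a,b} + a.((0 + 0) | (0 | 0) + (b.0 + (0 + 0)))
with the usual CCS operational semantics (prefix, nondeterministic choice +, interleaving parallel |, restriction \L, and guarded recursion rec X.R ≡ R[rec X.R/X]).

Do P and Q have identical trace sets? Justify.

traces(P) = traces(Q)

Reachable graph of P (4 states):
  u0 = a.((0 + 0) | (0 | 0) + (b.0 + (0 + 0))) + c.(a.(0 + 0))\{a,b} has moves =a=> u1, =c=> u2
  u1 = (0 + 0) | (0 | 0) + (b.0 + (0 + 0)) has moves =b=> u3
  u2 = (a.(0 + 0))\{a,b} has moves deadlocked
  u3 = 0 has moves deadlocked
Reachable graph of Q (4 states):
  v0 = c.(a.(0 + 0))\{a,b} + a.((0 + 0) | (0 | 0) + (b.0 + (0 + 0))) has moves =a=> v1, =c=> v2
  v1 = (0 + 0) | (0 | 0) + (b.0 + (0 + 0)) has moves =b=> v3
  v2 = (a.(0 + 0))\{a,b} has moves deadlocked
  v3 = 0 has moves deadlocked
Bisimilarity quotient blocks:
  B0 = {u0, v0}
  B1 = {u2, u3, v2, v3}
  B2 = {u1, v1}
u0 ∈ B0, v0 ∈ B0 → same block
Bisimilar ⇒ trace-equivalent.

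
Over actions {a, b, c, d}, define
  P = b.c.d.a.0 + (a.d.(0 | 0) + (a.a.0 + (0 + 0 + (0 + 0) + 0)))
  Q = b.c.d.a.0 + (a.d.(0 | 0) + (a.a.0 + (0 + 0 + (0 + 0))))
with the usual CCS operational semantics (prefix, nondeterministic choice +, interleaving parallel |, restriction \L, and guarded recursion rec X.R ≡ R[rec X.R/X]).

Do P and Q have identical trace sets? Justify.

P's transition system — 7 states:
  p0 = b.c.d.a.0 + (a.d.(0 | 0) + (a.a.0 + (0 + 0 + (0 + 0) + 0))) → =a=> p1, =a=> p2, =b=> p3
  p1 = a.0 → =a=> p4
  p2 = d.(0 | 0) → =d=> p5
  p3 = c.d.a.0 → =c=> p6
  p4 = 0 → stopped
  p5 = 0 | 0 → stopped
  p6 = d.a.0 → =d=> p1
Q's transition system — 7 states:
  q0 = b.c.d.a.0 + (a.d.(0 | 0) + (a.a.0 + (0 + 0 + (0 + 0)))) → =a=> q1, =a=> q2, =b=> q3
  q1 = a.0 → =a=> q4
  q2 = d.(0 | 0) → =d=> q5
  q3 = c.d.a.0 → =c=> q6
  q4 = 0 → stopped
  q5 = 0 | 0 → stopped
  q6 = d.a.0 → =d=> q1
Partition-refinement fixed point:
  B0 = {p0, q0}
  B1 = {p2, q2}
  B2 = {p4, p5, q4, q5}
  B3 = {p1, q1}
  B4 = {p3, q3}
  B5 = {p6, q6}
p0 ∈ B0, q0 ∈ B0 → same block
Bisimilar ⇒ trace-equivalent.

traces(P) = traces(Q)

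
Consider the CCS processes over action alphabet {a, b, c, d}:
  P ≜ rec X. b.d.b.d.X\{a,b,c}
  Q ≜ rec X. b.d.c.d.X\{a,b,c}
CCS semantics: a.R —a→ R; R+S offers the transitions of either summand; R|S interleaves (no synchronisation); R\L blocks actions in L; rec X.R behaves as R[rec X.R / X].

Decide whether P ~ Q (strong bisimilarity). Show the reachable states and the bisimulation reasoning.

P's transition system — 5 states:
  m0 = rec X. b.d.b.d.X\{a,b,c} → --b--▸ m1
  m1 = d.b.d.(rec X. b.d.b.d.X\{a,b,c})\{a,b,c} → --d--▸ m2
  m2 = b.d.(rec X. b.d.b.d.X\{a,b,c})\{a,b,c} → --b--▸ m3
  m3 = d.(rec X. b.d.b.d.X\{a,b,c})\{a,b,c} → --d--▸ m4
  m4 = (rec X. b.d.b.d.X\{a,b,c})\{a,b,c} → ·
Q's transition system — 5 states:
  n0 = rec X. b.d.c.d.X\{a,b,c} → --b--▸ n1
  n1 = d.c.d.(rec X. b.d.c.d.X\{a,b,c})\{a,b,c} → --d--▸ n2
  n2 = c.d.(rec X. b.d.c.d.X\{a,b,c})\{a,b,c} → --c--▸ n3
  n3 = d.(rec X. b.d.c.d.X\{a,b,c})\{a,b,c} → --d--▸ n4
  n4 = (rec X. b.d.c.d.X\{a,b,c})\{a,b,c} → ·
Coarsest stable partition (strong bisimilarity classes):
  B0 = {m0}
  B1 = {m1}
  B2 = {m2}
  B3 = {m3, n3}
  B4 = {m4, n4}
  B5 = {n0}
  B6 = {n1}
  B7 = {n2}
m0 ∈ B0, n0 ∈ B5 → different blocks

P ≁ Q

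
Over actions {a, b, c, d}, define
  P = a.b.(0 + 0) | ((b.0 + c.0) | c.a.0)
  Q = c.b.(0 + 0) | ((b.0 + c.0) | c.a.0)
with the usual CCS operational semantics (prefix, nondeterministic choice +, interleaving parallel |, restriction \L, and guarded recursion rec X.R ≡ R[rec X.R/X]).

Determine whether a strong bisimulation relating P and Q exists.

LTS(P): 18 reachable states
  p0 = a.b.(0 + 0) | ((b.0 + c.0) | c.a.0) ⊢ —a→ p1, —b→ p2, —c→ p2, —c→ p3
  p1 = b.(0 + 0) | ((b.0 + c.0) | c.a.0) ⊢ —b→ p4, —b→ p5, —c→ p5, —c→ p6
  p2 = a.b.(0 + 0) | (0 | c.a.0) ⊢ —a→ p5, —c→ p7
  p3 = a.b.(0 + 0) | ((b.0 + c.0) | a.0) ⊢ —a→ p6, —a→ p8, —b→ p7, —c→ p7
  p4 = (0 + 0) | ((b.0 + c.0) | c.a.0) ⊢ —b→ p9, —c→ p10, —c→ p9
  p5 = b.(0 + 0) | (0 | c.a.0) ⊢ —b→ p9, —c→ p11
  p6 = b.(0 + 0) | ((b.0 + c.0) | a.0) ⊢ —a→ p12, —b→ p10, —b→ p11, —c→ p11
  p7 = a.b.(0 + 0) | (0 | a.0) ⊢ —a→ p11, —a→ p13
  p8 = a.b.(0 + 0) | ((b.0 + c.0) | 0) ⊢ —a→ p12, —b→ p13, —c→ p13
  p9 = (0 + 0) | (0 | c.a.0) ⊢ —c→ p14
  p10 = (0 + 0) | ((b.0 + c.0) | a.0) ⊢ —a→ p15, —b→ p14, —c→ p14
  p11 = b.(0 + 0) | (0 | a.0) ⊢ —a→ p16, —b→ p14
  p12 = b.(0 + 0) | ((b.0 + c.0) | 0) ⊢ —b→ p15, —b→ p16, —c→ p16
  p13 = a.b.(0 + 0) | (0 | 0) ⊢ —a→ p16
  p14 = (0 + 0) | (0 | a.0) ⊢ —a→ p17
  p15 = (0 + 0) | ((b.0 + c.0) | 0) ⊢ —b→ p17, —c→ p17
  p16 = b.(0 + 0) | (0 | 0) ⊢ —b→ p17
  p17 = (0 + 0) | (0 | 0) ⊢ ·
LTS(Q): 18 reachable states
  q0 = c.b.(0 + 0) | ((b.0 + c.0) | c.a.0) ⊢ —b→ q1, —c→ q1, —c→ q2, —c→ q3
  q1 = c.b.(0 + 0) | (0 | c.a.0) ⊢ —c→ q4, —c→ q5
  q2 = b.(0 + 0) | ((b.0 + c.0) | c.a.0) ⊢ —b→ q4, —b→ q6, —c→ q4, —c→ q7
  q3 = c.b.(0 + 0) | ((b.0 + c.0) | a.0) ⊢ —a→ q8, —b→ q5, —c→ q5, —c→ q7
  q4 = b.(0 + 0) | (0 | c.a.0) ⊢ —b→ q9, —c→ q10
  q5 = c.b.(0 + 0) | (0 | a.0) ⊢ —a→ q11, —c→ q10
  q6 = (0 + 0) | ((b.0 + c.0) | c.a.0) ⊢ —b→ q9, —c→ q12, —c→ q9
  q7 = b.(0 + 0) | ((b.0 + c.0) | a.0) ⊢ —a→ q13, —b→ q10, —b→ q12, —c→ q10
  q8 = c.b.(0 + 0) | ((b.0 + c.0) | 0) ⊢ —b→ q11, —c→ q11, —c→ q13
  q9 = (0 + 0) | (0 | c.a.0) ⊢ —c→ q14
  q10 = b.(0 + 0) | (0 | a.0) ⊢ —a→ q15, —b→ q14
  q11 = c.b.(0 + 0) | (0 | 0) ⊢ —c→ q15
  q12 = (0 + 0) | ((b.0 + c.0) | a.0) ⊢ —a→ q16, —b→ q14, —c→ q14
  q13 = b.(0 + 0) | ((b.0 + c.0) | 0) ⊢ —b→ q15, —b→ q16, —c→ q15
  q14 = (0 + 0) | (0 | a.0) ⊢ —a→ q17
  q15 = b.(0 + 0) | (0 | 0) ⊢ —b→ q17
  q16 = (0 + 0) | ((b.0 + c.0) | 0) ⊢ —b→ q17, —c→ q17
  q17 = (0 + 0) | (0 | 0) ⊢ ·
Bisimilarity quotient blocks:
  B0 = {p0}
  B1 = {p1, q2}
  B2 = {p4, q6}
  B3 = {p10, q12}
  B4 = {p15, q16}
  B5 = {p17, q17}
  B6 = {p14, q14}
  B7 = {p9, q9}
  B8 = {p6, q7}
  B9 = {p12, q13}
  B10 = {p16, q15}
  B11 = {p11, q10}
  B12 = {p5, q4}
  B13 = {p2}
  B14 = {p7}
  B15 = {p13}
  B16 = {p3}
  B17 = {p8}
  B18 = {q0}
  B19 = {q1}
  B20 = {q5}
  B21 = {q11}
  B22 = {q3}
  B23 = {q8}
p0 ∈ B0, q0 ∈ B18 → different blocks

not bisimilar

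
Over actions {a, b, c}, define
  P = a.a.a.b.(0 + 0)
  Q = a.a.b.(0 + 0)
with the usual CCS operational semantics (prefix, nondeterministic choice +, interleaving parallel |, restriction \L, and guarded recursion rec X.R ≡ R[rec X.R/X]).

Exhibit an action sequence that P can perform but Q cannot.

aaa

P's transition system — 5 states:
  u0 = a.a.a.b.(0 + 0) | ··a··> u1
  u1 = a.a.b.(0 + 0) | ··a··> u2
  u2 = a.b.(0 + 0) | ··a··> u3
  u3 = b.(0 + 0) | ··b··> u4
  u4 = 0 + 0 | ·
Q's transition system — 4 states:
  v0 = a.a.b.(0 + 0) | ··a··> v1
  v1 = a.b.(0 + 0) | ··a··> v2
  v2 = b.(0 + 0) | ··b··> v3
  v3 = 0 + 0 | ·
Run σ = ⟨aaa⟩ on P: start {u0}
  step 1 (a): {u1}
  step 2 (a): {u2}
  step 3 (a): {u3}
  ✓ P
Run σ = ⟨aaa⟩ on Q: start {v0}
  step 1 (a): {v1}
  step 2 (a): {v2}
  step 3 (a): ∅ (Q stuck)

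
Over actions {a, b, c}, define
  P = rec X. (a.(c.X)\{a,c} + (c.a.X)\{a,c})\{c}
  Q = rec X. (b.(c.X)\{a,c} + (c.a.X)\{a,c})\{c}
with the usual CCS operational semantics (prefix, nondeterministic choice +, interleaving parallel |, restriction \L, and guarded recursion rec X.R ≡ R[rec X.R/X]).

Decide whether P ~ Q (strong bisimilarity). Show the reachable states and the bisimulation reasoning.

not bisimilar

Reachable graph of P (2 states):
  s0 = rec X. (a.(c.X)\{a,c} + (c.a.X)\{a,c})\{c} ⊢ --a--▸ s1
  s1 = (c.(rec X. (a.(c.X)\{a,c} + (c.a.X)\{a,c})\{c}))\{a,c}\{c} ⊢ deadlocked
Reachable graph of Q (2 states):
  t0 = rec X. (b.(c.X)\{a,c} + (c.a.X)\{a,c})\{c} ⊢ --b--▸ t1
  t1 = (c.(rec X. (b.(c.X)\{a,c} + (c.a.X)\{a,c})\{c}))\{a,c}\{c} ⊢ deadlocked
Bisimilarity quotient blocks:
  B0 = {s0}
  B1 = {s1, t1}
  B2 = {t0}
s0 ∈ B0, t0 ∈ B2 → different blocks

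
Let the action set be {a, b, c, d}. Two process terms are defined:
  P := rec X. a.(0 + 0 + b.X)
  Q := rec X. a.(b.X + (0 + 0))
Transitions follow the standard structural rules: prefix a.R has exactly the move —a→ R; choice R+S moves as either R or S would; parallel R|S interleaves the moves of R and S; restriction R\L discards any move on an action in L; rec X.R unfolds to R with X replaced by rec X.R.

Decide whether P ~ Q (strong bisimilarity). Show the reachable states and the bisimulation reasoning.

P's transition system — 2 states:
  m0 = rec X. a.(0 + 0 + b.X) | -a-> m1
  m1 = 0 + 0 + b.(rec X. a.(0 + 0 + b.X)) | -b-> m0
Q's transition system — 2 states:
  n0 = rec X. a.(b.X + (0 + 0)) | -a-> n1
  n1 = b.(rec X. a.(b.X + (0 + 0))) + (0 + 0) | -b-> n0
Partition-refinement fixed point:
  B0 = {m0, n0}
  B1 = {m1, n1}
m0 ∈ B0, n0 ∈ B0 → same block

YES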